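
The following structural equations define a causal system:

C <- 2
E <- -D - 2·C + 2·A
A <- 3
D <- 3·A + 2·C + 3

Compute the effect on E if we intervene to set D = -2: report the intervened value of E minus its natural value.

18

The intervention breaks the incoming arrows to D: D <- 3·A + 2·C + 3 no longer applies, and D = -2.
E = -D - 2·C + 2·A  [with D=-2, C=2, A=3]  = 4
Without intervention: D = 3·A + 2·C + 3  [with A=3, C=2]  = 16; E = -D - 2·C + 2·A  [with D=16, C=2, A=3]  = -14.
Change = 4 − (-14) = 18.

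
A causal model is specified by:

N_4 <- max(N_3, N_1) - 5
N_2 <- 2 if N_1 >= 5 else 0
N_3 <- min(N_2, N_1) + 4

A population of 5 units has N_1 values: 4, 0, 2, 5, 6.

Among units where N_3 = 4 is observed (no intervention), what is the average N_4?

E[N_4|N_3=4] averages over only the 3 units with N_3=4 (N_1 = 4, 0, 2): N_4 = -1, -1, -1, mean -1.

-1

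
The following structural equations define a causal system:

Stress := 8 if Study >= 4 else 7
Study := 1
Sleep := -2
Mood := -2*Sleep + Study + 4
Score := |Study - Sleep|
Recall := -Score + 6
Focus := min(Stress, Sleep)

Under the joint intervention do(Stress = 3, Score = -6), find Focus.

-2

The joint intervention fixes Stress = 3, Score = -6, removing each variable's own equation.
Focus = min(Stress, Sleep)  [with Stress=3, Sleep=-2]  = -2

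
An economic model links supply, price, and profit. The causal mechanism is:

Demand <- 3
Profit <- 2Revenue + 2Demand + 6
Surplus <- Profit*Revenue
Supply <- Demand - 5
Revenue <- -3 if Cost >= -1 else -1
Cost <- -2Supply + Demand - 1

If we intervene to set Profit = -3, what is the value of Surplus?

9

The intervention breaks the incoming arrows to Profit: Profit <- 2Revenue + 2Demand + 6 no longer applies, and Profit = -3.
Supply = Demand - 5  [with Demand=3]  = -2
Cost = -2Supply + Demand - 1  [with Supply=-2, Demand=3]  = 6
Revenue = -3 if Cost >= -1 else -1  [with Cost=6]  = -3
Surplus = Profit*Revenue  [with Profit=-3, Revenue=-3]  = 9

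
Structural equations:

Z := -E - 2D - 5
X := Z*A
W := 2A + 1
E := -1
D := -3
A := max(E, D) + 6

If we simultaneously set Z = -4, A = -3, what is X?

The joint intervention fixes Z = -4, A = -3, removing each variable's own equation.
X = Z*A  [with Z=-4, A=-3]  = 12

12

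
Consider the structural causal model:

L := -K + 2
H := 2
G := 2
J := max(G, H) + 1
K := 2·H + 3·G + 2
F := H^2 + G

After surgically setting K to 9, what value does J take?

3

The intervention breaks the incoming arrows to K: K := 2·H + 3·G + 2 no longer applies, and K = 9.
J is not downstream of the intervention, so its value is determined by the original equations.
J = max(G, H) + 1  [with G=2, H=2]  = 3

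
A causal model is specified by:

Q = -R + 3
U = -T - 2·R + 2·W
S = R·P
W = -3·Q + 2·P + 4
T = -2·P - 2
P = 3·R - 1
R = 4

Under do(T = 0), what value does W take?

29

do(T=0) replaces the equation T = -2·P - 2 with the constant T = 0.
No directed path runs from T to W, so W keeps its natural value.
P = 3·R - 1  [with R=4]  = 11
Q = -R + 3  [with R=4]  = -1
W = -3·Q + 2·P + 4  [with Q=-1, P=11]  = 29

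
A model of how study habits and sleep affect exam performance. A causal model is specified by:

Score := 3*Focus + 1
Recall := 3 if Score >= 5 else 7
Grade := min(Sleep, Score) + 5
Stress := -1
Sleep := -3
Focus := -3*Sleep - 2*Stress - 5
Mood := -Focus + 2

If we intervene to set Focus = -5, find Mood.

7

do(Focus=-5) replaces the equation Focus := -3*Sleep - 2*Stress - 5 with the constant Focus = -5.
Mood = -Focus + 2  [with Focus=-5]  = 7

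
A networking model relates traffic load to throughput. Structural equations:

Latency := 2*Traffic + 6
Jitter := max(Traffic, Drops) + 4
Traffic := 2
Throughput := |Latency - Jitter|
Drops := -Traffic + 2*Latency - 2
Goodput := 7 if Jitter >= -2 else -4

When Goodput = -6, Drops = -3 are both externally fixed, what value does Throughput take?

4

Under do(Goodput = -6, Drops = -3), each intervened variable's structural equation is replaced by its fixed value.
Latency = 2*Traffic + 6  [with Traffic=2]  = 10
Jitter = max(Traffic, Drops) + 4  [with Traffic=2, Drops=-3]  = 6
Throughput = |Latency - Jitter|  [with Latency=10, Jitter=6]  = 4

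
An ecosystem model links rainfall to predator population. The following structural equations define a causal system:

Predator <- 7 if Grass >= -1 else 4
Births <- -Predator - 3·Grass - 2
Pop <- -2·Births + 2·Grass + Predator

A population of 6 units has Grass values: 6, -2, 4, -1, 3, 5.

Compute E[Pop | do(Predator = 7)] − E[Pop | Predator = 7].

The intervention sets Predator=7 in all 6 units regardless of Grass. Recomputing Pop per unit gives 73, 9, 57, 17, 49, 65; average 45.
Observing Predator=7 restricts to units where Predator's equation naturally yields 7: Grass ∈ {6, 4, -1, 3, 5}. In that subpopulation Pop = 73, 57, 17, 49, 65, mean 52.2.
Difference = 45 − 52.2 = -7.2.

-7.2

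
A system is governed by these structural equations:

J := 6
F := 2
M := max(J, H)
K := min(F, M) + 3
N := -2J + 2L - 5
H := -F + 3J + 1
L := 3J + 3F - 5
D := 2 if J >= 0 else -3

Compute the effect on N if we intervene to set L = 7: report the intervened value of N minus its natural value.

-24

Under do(L=7), the mechanism L := 3J + 3F - 5 is discarded; L is fixed at 7.
N = -2J + 2L - 5  [with J=6, L=7]  = -3
Without intervention: L = 3J + 3F - 5  [with J=6, F=2]  = 19; N = -2J + 2L - 5  [with J=6, L=19]  = 21.
Change = -3 − 21 = -24.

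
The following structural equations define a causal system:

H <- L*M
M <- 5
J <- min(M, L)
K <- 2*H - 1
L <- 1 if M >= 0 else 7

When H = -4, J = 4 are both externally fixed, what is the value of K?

The joint intervention fixes H = -4, J = 4, removing each variable's own equation.
K = 2*H - 1  [with H=-4]  = -9

-9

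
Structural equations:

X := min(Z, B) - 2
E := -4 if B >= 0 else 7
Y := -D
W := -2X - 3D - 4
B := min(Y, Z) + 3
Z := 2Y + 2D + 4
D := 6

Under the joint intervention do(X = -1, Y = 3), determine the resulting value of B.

6

Setting X = -1, Y = 3 by intervention discards those variables' equations.
Z = 2Y + 2D + 4  [with Y=3, D=6]  = 22
B = min(Y, Z) + 3  [with Y=3, Z=22]  = 6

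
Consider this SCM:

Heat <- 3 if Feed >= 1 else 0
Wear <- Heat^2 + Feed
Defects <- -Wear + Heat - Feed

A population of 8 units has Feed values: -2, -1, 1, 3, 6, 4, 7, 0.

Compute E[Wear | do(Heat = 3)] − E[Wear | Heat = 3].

The intervention sets Heat=3 in all 8 units regardless of Feed. Recomputing Wear per unit gives 7, 8, 10, 12, 15, 13, 16, 9; average 11.25.
Conditioning on Heat=3 selects the 5 unit(s) with Feed ∈ {1, 3, 6, 4, 7}. Their Wear values: 10, 12, 15, 13, 16. Mean = 13.2.
Difference = 11.25 − 13.2 = -1.95.

-1.95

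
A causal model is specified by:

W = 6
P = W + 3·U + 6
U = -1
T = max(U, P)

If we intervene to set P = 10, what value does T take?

The intervention breaks the incoming arrows to P: P = W + 3·U + 6 no longer applies, and P = 10.
T = max(U, P)  [with U=-1, P=10]  = 10

10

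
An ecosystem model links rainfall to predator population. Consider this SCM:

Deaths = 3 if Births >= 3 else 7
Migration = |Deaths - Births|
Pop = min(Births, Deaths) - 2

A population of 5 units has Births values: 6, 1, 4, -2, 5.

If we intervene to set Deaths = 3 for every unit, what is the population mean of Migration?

Under do(Deaths=3), Deaths's equation is replaced by Deaths=3 for every unit. Per-unit Migration: 3, 2, 1, 5, 2. Mean = 2.6.

2.6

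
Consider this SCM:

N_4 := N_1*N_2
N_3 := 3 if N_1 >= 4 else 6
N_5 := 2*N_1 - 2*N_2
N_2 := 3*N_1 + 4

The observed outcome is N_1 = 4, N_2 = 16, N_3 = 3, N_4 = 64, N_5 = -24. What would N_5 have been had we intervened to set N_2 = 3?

do(N_2=3) replaces the equation N_2 := 3*N_1 + 4 with the constant N_2 = 3.
N_5 = 2*N_1 - 2*N_2  [with N_1=4, N_2=3]  = 2

2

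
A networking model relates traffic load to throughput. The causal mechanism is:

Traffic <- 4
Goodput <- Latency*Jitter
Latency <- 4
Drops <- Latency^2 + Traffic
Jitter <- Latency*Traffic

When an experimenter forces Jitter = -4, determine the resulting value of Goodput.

Intervening sets Jitter = -4 and removes its equation (Jitter <- Latency*Traffic).
Goodput = Latency*Jitter  [with Latency=4, Jitter=-4]  = -16

-16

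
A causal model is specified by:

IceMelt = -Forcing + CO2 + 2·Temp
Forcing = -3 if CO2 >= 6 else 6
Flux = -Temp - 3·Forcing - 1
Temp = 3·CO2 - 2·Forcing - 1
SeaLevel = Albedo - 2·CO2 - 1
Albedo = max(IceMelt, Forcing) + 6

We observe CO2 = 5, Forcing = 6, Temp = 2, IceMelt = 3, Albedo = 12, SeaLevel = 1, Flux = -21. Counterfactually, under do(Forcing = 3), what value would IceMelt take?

18

Under do(Forcing=3), the mechanism Forcing = -3 if CO2 >= 6 else 6 is discarded; Forcing is fixed at 3.
Temp = 3·CO2 - 2·Forcing - 1  [with CO2=5, Forcing=3]  = 8
IceMelt = -Forcing + CO2 + 2·Temp  [with Forcing=3, CO2=5, Temp=8]  = 18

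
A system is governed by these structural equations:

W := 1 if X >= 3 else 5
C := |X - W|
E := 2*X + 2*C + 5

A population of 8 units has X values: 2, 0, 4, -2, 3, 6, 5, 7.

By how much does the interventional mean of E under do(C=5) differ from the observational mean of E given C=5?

0.25

Every unit gets C=5 under the intervention. E values become 19, 15, 23, 11, 21, 27, 25, 29; E[E|do(C=5)] = 21.25.
Conditioning on C=5 selects the 2 unit(s) with X ∈ {0, 6}. Their E values: 15, 27. Mean = 21.
Difference = 21.25 − 21 = 0.25.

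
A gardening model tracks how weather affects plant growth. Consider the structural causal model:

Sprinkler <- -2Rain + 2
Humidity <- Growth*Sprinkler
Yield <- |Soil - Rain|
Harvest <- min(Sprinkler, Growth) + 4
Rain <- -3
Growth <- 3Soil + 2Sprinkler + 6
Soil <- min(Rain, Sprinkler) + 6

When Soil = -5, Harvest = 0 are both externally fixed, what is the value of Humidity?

56

Setting Soil = -5, Harvest = 0 by intervention discards those variables' equations.
Sprinkler = -2Rain + 2  [with Rain=-3]  = 8
Growth = 3Soil + 2Sprinkler + 6  [with Soil=-5, Sprinkler=8]  = 7
Humidity = Growth*Sprinkler  [with Growth=7, Sprinkler=8]  = 56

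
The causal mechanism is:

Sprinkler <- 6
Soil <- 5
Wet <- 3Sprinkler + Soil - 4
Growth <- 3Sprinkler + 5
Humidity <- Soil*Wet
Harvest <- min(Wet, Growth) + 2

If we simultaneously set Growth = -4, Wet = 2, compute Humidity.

The joint intervention fixes Growth = -4, Wet = 2, removing each variable's own equation.
Humidity = Soil*Wet  [with Soil=5, Wet=2]  = 10

10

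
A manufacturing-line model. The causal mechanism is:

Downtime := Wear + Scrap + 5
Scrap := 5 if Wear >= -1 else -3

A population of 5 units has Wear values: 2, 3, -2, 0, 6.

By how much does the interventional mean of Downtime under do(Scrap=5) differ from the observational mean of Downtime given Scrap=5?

The intervention sets Scrap=5 in all 5 units regardless of Wear. Recomputing Downtime per unit gives 12, 13, 8, 10, 16; average 11.8.
E[Downtime|Scrap=5] averages over only the 4 units with Scrap=5 (Wear = 2, 3, 0, 6): Downtime = 12, 13, 10, 16, mean 12.75.
Difference = 11.8 − 12.75 = -0.95.

-0.95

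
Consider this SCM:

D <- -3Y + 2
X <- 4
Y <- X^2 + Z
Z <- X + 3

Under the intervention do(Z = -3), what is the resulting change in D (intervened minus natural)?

30

Under do(Z=-3), the mechanism Z <- X + 3 is discarded; Z is fixed at -3.
Y = X^2 + Z  [with X=4, Z=-3]  = 13
D = -3Y + 2  [with Y=13]  = -37
Without intervention: Z = X + 3  [with X=4]  = 7; Y = X^2 + Z  [with X=4, Z=7]  = 23; D = -3Y + 2  [with Y=23]  = -67.
Change = -37 − (-67) = 30.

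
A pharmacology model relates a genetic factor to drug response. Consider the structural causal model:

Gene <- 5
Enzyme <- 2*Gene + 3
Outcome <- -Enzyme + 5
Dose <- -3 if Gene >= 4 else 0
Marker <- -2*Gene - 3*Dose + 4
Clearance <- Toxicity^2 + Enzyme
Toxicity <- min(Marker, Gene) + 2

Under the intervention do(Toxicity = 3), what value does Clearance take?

The intervention breaks the incoming arrows to Toxicity: Toxicity <- min(Marker, Gene) + 2 no longer applies, and Toxicity = 3.
Enzyme = 2*Gene + 3  [with Gene=5]  = 13
Clearance = Toxicity^2 + Enzyme  [with Toxicity=3, Enzyme=13]  = 22

22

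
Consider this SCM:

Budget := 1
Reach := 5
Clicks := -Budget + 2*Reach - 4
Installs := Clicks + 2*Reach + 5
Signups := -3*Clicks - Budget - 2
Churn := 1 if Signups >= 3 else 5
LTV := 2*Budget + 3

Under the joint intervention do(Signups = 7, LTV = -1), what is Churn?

1

Under do(Signups = 7, LTV = -1), each intervened variable's structural equation is replaced by its fixed value.
Churn = 1 if Signups >= 3 else 5  [with Signups=7]  = 1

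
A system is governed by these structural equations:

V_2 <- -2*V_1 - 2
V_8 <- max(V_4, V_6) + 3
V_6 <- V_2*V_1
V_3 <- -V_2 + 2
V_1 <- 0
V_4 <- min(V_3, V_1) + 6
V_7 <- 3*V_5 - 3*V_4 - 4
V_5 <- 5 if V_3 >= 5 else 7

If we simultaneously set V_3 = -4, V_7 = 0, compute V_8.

5

Under do(V_3 = -4, V_7 = 0), each intervened variable's structural equation is replaced by its fixed value.
V_2 = -2*V_1 - 2  [with V_1=0]  = -2
V_4 = min(V_3, V_1) + 6  [with V_3=-4, V_1=0]  = 2
V_6 = V_2*V_1  [with V_2=-2, V_1=0]  = 0
V_8 = max(V_4, V_6) + 3  [with V_4=2, V_6=0]  = 5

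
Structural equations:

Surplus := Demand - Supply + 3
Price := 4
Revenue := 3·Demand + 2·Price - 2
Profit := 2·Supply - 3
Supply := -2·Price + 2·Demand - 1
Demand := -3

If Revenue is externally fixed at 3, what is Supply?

-15

Under do(Revenue=3), the mechanism Revenue := 3·Demand + 2·Price - 2 is discarded; Revenue is fixed at 3.
Since Supply is not a descendant of the intervened variable, it is unaffected.
Supply = -2·Price + 2·Demand - 1  [with Price=4, Demand=-3]  = -15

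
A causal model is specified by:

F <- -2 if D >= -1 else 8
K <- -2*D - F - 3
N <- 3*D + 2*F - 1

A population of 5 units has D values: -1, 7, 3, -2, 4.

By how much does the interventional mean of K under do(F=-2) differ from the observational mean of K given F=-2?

do(F=-2) breaks F's dependence on D. With F=-2 fixed, K across the units is 1, -15, -7, 3, -9, mean -5.4.
Observing F=-2 restricts to units where F's equation naturally yields -2: D ∈ {-1, 7, 3, 4}. In that subpopulation K = 1, -15, -7, -9, mean -7.5.
Difference = -5.4 − (-7.5) = 2.1.

2.1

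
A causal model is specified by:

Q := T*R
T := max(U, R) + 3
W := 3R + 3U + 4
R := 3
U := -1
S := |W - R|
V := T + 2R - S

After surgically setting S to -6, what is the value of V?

Under do(S=-6), the mechanism S := |W - R| is discarded; S is fixed at -6.
T = max(U, R) + 3  [with U=-1, R=3]  = 6
V = T + 2R - S  [with T=6, R=3, S=-6]  = 18

18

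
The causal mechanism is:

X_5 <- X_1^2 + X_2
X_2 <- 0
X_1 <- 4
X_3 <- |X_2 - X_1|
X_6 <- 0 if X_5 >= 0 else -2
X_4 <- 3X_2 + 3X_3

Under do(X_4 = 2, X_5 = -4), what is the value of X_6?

-2

The joint intervention fixes X_4 = 2, X_5 = -4, removing each variable's own equation.
X_6 = 0 if X_5 >= 0 else -2  [with X_5=-4]  = -2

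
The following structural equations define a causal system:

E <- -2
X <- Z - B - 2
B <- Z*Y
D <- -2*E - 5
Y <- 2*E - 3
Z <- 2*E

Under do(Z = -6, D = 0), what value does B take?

The joint intervention fixes Z = -6, D = 0, removing each variable's own equation.
Y = 2*E - 3  [with E=-2]  = -7
B = Z*Y  [with Z=-6, Y=-7]  = 42

42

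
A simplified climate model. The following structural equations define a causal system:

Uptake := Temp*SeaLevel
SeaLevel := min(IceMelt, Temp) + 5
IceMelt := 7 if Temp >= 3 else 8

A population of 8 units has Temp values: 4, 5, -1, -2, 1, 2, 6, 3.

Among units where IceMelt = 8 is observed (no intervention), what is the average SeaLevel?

5

E[SeaLevel|IceMelt=8] averages over only the 4 units with IceMelt=8 (Temp = -1, -2, 1, 2): SeaLevel = 4, 3, 6, 7, mean 5.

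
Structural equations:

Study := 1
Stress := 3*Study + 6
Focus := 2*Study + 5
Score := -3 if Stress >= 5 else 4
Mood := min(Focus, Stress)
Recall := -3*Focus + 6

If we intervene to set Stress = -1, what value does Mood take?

-1

do(Stress=-1) replaces the equation Stress := 3*Study + 6 with the constant Stress = -1.
Focus = 2*Study + 5  [with Study=1]  = 7
Mood = min(Focus, Stress)  [with Focus=7, Stress=-1]  = -1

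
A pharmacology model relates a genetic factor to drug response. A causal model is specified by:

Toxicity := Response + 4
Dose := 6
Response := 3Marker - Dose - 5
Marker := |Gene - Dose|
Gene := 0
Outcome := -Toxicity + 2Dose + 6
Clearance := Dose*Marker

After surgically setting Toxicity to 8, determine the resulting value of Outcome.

10

Under do(Toxicity=8), the mechanism Toxicity := Response + 4 is discarded; Toxicity is fixed at 8.
Outcome = -Toxicity + 2Dose + 6  [with Toxicity=8, Dose=6]  = 10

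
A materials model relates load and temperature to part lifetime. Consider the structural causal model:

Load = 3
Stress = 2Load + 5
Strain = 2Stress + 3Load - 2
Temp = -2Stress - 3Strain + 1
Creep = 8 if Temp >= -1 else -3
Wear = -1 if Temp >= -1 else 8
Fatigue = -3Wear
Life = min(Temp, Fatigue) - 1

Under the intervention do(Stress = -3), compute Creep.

8

do(Stress=-3) replaces the equation Stress = 2Load + 5 with the constant Stress = -3.
Strain = 2Stress + 3Load - 2  [with Stress=-3, Load=3]  = 1
Temp = -2Stress - 3Strain + 1  [with Stress=-3, Strain=1]  = 4
Creep = 8 if Temp >= -1 else -3  [with Temp=4]  = 8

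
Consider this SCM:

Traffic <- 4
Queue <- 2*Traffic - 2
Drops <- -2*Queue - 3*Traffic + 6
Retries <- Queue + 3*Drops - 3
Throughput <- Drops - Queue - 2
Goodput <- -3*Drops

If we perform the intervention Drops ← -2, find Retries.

The intervention breaks the incoming arrows to Drops: Drops <- -2*Queue - 3*Traffic + 6 no longer applies, and Drops = -2.
Queue = 2*Traffic - 2  [with Traffic=4]  = 6
Retries = Queue + 3*Drops - 3  [with Queue=6, Drops=-2]  = -3

-3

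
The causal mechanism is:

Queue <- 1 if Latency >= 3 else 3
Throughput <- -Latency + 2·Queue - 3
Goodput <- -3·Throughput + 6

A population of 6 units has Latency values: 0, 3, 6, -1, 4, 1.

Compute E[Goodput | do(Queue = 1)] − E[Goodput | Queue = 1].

-6.5

Every unit gets Queue=1 under the intervention. Goodput values become 9, 18, 27, 6, 21, 12; E[Goodput|do(Queue=1)] = 15.5.
Conditioning on Queue=1 selects the 3 unit(s) with Latency ∈ {3, 6, 4}. Their Goodput values: 18, 27, 21. Mean = 22.
Difference = 15.5 − 22 = -6.5.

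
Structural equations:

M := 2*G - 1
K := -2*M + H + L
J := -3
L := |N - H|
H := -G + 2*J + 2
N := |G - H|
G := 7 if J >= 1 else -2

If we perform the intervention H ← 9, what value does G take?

-2

Under do(H=9), the mechanism H := -G + 2*J + 2 is discarded; H is fixed at 9.
Since G is not a descendant of the intervened variable, it is unaffected.
G = 7 if J >= 1 else -2  [with J=-3]  = -2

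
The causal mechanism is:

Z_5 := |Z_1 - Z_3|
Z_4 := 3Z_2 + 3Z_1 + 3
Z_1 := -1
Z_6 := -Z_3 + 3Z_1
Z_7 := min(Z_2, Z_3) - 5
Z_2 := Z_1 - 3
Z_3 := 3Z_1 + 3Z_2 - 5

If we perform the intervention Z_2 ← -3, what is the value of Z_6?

14

Under do(Z_2=-3), the mechanism Z_2 := Z_1 - 3 is discarded; Z_2 is fixed at -3.
Z_3 = 3Z_1 + 3Z_2 - 5  [with Z_1=-1, Z_2=-3]  = -17
Z_6 = -Z_3 + 3Z_1  [with Z_3=-17, Z_1=-1]  = 14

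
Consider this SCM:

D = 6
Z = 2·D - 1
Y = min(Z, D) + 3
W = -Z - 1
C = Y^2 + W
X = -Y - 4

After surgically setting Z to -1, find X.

-6

Under do(Z=-1), the mechanism Z = 2·D - 1 is discarded; Z is fixed at -1.
Y = min(Z, D) + 3  [with Z=-1, D=6]  = 2
X = -Y - 4  [with Y=2]  = -6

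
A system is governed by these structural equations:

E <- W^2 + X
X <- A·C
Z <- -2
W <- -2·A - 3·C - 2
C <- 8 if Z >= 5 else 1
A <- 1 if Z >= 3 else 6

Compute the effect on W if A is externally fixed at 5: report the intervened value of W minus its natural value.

2

do(A=5) replaces the equation A <- 1 if Z >= 3 else 6 with the constant A = 5.
C = 8 if Z >= 5 else 1  [with Z=-2]  = 1
W = -2·A - 3·C - 2  [with A=5, C=1]  = -15
Without intervention: C = 8 if Z >= 5 else 1  [with Z=-2]  = 1; A = 1 if Z >= 3 else 6  [with Z=-2]  = 6; W = -2·A - 3·C - 2  [with A=6, C=1]  = -17.
Change = -15 − (-17) = 2.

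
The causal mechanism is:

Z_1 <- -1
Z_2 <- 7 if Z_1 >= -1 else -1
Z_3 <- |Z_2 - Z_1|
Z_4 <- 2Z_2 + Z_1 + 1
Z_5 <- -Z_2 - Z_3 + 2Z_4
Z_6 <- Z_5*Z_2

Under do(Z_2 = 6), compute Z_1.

-1

Under do(Z_2=6), the mechanism Z_2 <- 7 if Z_1 >= -1 else -1 is discarded; Z_2 is fixed at 6.
Z_1 is not downstream of the intervention, so its value is determined by the original equations.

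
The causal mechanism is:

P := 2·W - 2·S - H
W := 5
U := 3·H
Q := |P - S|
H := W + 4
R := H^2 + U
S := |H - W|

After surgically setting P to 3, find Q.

1

Intervening sets P = 3 and removes its equation (P := 2·W - 2·S - H).
H = W + 4  [with W=5]  = 9
S = |H - W|  [with H=9, W=5]  = 4
Q = |P - S|  [with P=3, S=4]  = 1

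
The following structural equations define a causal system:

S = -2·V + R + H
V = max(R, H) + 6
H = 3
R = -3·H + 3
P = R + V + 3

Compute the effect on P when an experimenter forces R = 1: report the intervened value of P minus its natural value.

do(R=1) replaces the equation R = -3·H + 3 with the constant R = 1.
V = max(R, H) + 6  [with R=1, H=3]  = 9
P = R + V + 3  [with R=1, V=9]  = 13
Without intervention: R = -3·H + 3  [with H=3]  = -6; V = max(R, H) + 6  [with R=-6, H=3]  = 9; P = R + V + 3  [with R=-6, V=9]  = 6.
Change = 13 − 6 = 7.

7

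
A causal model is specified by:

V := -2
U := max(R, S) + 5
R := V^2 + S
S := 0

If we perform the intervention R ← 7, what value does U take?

12

The intervention breaks the incoming arrows to R: R := V^2 + S no longer applies, and R = 7.
U = max(R, S) + 5  [with R=7, S=0]  = 12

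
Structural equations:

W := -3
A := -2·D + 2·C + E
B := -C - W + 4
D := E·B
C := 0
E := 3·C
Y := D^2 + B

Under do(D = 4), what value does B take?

do(D=4) replaces the equation D := E·B with the constant D = 4.
B is not downstream of the intervention, so its value is determined by the original equations.
B = -C - W + 4  [with C=0, W=-3]  = 7

7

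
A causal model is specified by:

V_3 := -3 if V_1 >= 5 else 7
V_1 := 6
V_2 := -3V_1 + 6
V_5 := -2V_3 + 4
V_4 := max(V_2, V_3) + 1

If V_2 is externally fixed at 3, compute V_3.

-3

The intervention breaks the incoming arrows to V_2: V_2 := -3V_1 + 6 no longer applies, and V_2 = 3.
Since V_3 is not a descendant of the intervened variable, it is unaffected.
V_3 = -3 if V_1 >= 5 else 7  [with V_1=6]  = -3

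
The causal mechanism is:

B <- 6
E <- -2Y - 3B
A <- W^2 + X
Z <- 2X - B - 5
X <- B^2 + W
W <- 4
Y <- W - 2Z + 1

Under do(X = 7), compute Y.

do(X=7) replaces the equation X <- B^2 + W with the constant X = 7.
Z = 2X - B - 5  [with X=7, B=6]  = 3
Y = W - 2Z + 1  [with W=4, Z=3]  = -1

-1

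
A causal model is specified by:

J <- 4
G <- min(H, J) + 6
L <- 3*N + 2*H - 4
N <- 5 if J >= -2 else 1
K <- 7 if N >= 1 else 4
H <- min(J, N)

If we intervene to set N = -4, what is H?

The intervention breaks the incoming arrows to N: N <- 5 if J >= -2 else 1 no longer applies, and N = -4.
H = min(J, N)  [with J=4, N=-4]  = -4

-4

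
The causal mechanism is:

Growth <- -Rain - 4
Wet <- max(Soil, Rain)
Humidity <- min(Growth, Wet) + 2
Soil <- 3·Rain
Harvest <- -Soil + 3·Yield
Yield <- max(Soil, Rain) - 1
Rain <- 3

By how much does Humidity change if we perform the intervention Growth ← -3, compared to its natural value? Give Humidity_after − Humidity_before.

4

Intervening sets Growth = -3 and removes its equation (Growth <- -Rain - 4).
Soil = 3·Rain  [with Rain=3]  = 9
Wet = max(Soil, Rain)  [with Soil=9, Rain=3]  = 9
Humidity = min(Growth, Wet) + 2  [with Growth=-3, Wet=9]  = -1
Without intervention: Soil = 3·Rain  [with Rain=3]  = 9; Wet = max(Soil, Rain)  [with Soil=9, Rain=3]  = 9; Growth = -Rain - 4  [with Rain=3]  = -7; Humidity = min(Growth, Wet) + 2  [with Growth=-7, Wet=9]  = -5.
Change = -1 − (-5) = 4.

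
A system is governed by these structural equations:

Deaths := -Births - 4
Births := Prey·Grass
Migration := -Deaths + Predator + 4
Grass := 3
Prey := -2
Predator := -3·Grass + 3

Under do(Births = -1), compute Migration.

Under do(Births=-1), the mechanism Births := Prey·Grass is discarded; Births is fixed at -1.
Predator = -3·Grass + 3  [with Grass=3]  = -6
Deaths = -Births - 4  [with Births=-1]  = -3
Migration = -Deaths + Predator + 4  [with Deaths=-3, Predator=-6]  = 1

1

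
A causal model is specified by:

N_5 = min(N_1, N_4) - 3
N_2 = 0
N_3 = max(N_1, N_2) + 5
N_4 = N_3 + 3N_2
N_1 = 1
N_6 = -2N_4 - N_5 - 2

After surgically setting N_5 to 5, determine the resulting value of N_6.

-19

The intervention breaks the incoming arrows to N_5: N_5 = min(N_1, N_4) - 3 no longer applies, and N_5 = 5.
N_3 = max(N_1, N_2) + 5  [with N_1=1, N_2=0]  = 6
N_4 = N_3 + 3N_2  [with N_3=6, N_2=0]  = 6
N_6 = -2N_4 - N_5 - 2  [with N_4=6, N_5=5]  = -19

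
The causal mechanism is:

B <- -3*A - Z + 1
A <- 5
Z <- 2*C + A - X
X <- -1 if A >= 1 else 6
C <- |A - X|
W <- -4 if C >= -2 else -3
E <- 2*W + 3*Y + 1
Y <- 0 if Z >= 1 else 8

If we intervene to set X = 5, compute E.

17

do(X=5) replaces the equation X <- -1 if A >= 1 else 6 with the constant X = 5.
C = |A - X|  [with A=5, X=5]  = 0
Z = 2*C + A - X  [with C=0, A=5, X=5]  = 0
W = -4 if C >= -2 else -3  [with C=0]  = -4
Y = 0 if Z >= 1 else 8  [with Z=0]  = 8
E = 2*W + 3*Y + 1  [with W=-4, Y=8]  = 17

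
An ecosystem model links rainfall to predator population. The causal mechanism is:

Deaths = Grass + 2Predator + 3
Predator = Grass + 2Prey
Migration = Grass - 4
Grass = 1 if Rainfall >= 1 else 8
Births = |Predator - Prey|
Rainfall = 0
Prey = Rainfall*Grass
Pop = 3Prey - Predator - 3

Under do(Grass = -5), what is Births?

5

do(Grass=-5) replaces the equation Grass = 1 if Rainfall >= 1 else 8 with the constant Grass = -5.
Prey = Rainfall*Grass  [with Rainfall=0, Grass=-5]  = 0
Predator = Grass + 2Prey  [with Grass=-5, Prey=0]  = -5
Births = |Predator - Prey|  [with Predator=-5, Prey=0]  = 5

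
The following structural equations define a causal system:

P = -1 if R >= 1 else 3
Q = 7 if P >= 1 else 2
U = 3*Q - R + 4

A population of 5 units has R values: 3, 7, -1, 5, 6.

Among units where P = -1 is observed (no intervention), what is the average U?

E[U|P=-1] averages over only the 4 units with P=-1 (R = 3, 7, 5, 6): U = 7, 3, 5, 4, mean 4.75.

4.75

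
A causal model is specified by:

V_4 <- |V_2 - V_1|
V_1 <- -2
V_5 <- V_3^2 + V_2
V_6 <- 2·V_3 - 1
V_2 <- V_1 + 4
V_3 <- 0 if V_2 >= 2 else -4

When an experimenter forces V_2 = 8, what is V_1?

Under do(V_2=8), the mechanism V_2 <- V_1 + 4 is discarded; V_2 is fixed at 8.
V_1 is not downstream of the intervention, so its value is determined by the original equations.

-2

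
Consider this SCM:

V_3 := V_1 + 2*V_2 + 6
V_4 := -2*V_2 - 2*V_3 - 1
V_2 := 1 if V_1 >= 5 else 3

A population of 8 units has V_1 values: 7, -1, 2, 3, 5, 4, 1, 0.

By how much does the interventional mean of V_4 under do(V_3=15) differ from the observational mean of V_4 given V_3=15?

-1

The intervention sets V_3=15 in all 8 units regardless of V_1. Recomputing V_4 per unit gives -33, -37, -37, -37, -33, -37, -37, -37; average -36.
Conditioning on V_3=15 selects the 2 unit(s) with V_1 ∈ {7, 3}. Their V_4 values: -33, -37. Mean = -35.
Difference = -36 − (-35) = -1.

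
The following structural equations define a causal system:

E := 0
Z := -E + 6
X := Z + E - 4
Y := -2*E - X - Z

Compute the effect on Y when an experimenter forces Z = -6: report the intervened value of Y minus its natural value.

24

Under do(Z=-6), the mechanism Z := -E + 6 is discarded; Z is fixed at -6.
X = Z + E - 4  [with Z=-6, E=0]  = -10
Y = -2*E - X - Z  [with E=0, X=-10, Z=-6]  = 16
Without intervention: Z = -E + 6  [with E=0]  = 6; X = Z + E - 4  [with Z=6, E=0]  = 2; Y = -2*E - X - Z  [with E=0, X=2, Z=6]  = -8.
Change = 16 − (-8) = 24.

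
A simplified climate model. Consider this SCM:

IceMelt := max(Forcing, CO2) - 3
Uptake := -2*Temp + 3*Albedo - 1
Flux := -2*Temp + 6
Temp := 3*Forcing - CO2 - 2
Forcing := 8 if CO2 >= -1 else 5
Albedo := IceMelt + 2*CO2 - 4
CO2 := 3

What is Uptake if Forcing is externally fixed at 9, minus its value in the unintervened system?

Under do(Forcing=9), the mechanism Forcing := 8 if CO2 >= -1 else 5 is discarded; Forcing is fixed at 9.
Temp = 3*Forcing - CO2 - 2  [with Forcing=9, CO2=3]  = 22
IceMelt = max(Forcing, CO2) - 3  [with Forcing=9, CO2=3]  = 6
Albedo = IceMelt + 2*CO2 - 4  [with IceMelt=6, CO2=3]  = 8
Uptake = -2*Temp + 3*Albedo - 1  [with Temp=22, Albedo=8]  = -21
Without intervention: Forcing = 8 if CO2 >= -1 else 5  [with CO2=3]  = 8; Temp = 3*Forcing - CO2 - 2  [with Forcing=8, CO2=3]  = 19; IceMelt = max(Forcing, CO2) - 3  [with Forcing=8, CO2=3]  = 5; Albedo = IceMelt + 2*CO2 - 4  [with IceMelt=5, CO2=3]  = 7; Uptake = -2*Temp + 3*Albedo - 1  [with Temp=19, Albedo=7]  = -18.
Change = -21 − (-18) = -3.

-3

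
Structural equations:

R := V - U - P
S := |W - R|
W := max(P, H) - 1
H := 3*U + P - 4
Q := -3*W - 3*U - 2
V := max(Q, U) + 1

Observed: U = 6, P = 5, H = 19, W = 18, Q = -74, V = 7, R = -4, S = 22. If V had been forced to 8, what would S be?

Intervening sets V = 8 and removes its equation (V := max(Q, U) + 1).
H = 3*U + P - 4  [with U=6, P=5]  = 19
W = max(P, H) - 1  [with P=5, H=19]  = 18
R = V - U - P  [with V=8, U=6, P=5]  = -3
S = |W - R|  [with W=18, R=-3]  = 21

21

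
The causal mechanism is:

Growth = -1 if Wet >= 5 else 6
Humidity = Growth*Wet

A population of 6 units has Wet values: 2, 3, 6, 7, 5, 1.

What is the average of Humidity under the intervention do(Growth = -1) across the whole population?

-4

Every unit gets Growth=-1 under the intervention. Humidity values become -2, -3, -6, -7, -5, -1; E[Humidity|do(Growth=-1)] = -4.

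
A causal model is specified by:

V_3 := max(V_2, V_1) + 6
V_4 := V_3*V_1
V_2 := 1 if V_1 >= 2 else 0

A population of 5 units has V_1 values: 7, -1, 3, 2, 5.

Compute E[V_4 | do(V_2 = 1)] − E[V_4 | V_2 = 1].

Every unit gets V_2=1 under the intervention. V_4 values become 91, -7, 27, 16, 55; E[V_4|do(V_2=1)] = 36.4.
E[V_4|V_2=1] averages over only the 4 units with V_2=1 (V_1 = 7, 3, 2, 5): V_4 = 91, 27, 16, 55, mean 47.25.
Difference = 36.4 − 47.25 = -10.85.

-10.85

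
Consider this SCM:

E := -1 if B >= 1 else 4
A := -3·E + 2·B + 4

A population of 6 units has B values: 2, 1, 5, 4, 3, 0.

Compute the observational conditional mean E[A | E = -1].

Conditioning on E=-1 selects the 5 unit(s) with B ∈ {2, 1, 5, 4, 3}. Their A values: 11, 9, 17, 15, 13. Mean = 13.

13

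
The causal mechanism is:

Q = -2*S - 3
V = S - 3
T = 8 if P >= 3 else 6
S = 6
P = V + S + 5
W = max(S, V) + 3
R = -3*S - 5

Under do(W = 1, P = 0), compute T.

6

The joint intervention fixes W = 1, P = 0, removing each variable's own equation.
T = 8 if P >= 3 else 6  [with P=0]  = 6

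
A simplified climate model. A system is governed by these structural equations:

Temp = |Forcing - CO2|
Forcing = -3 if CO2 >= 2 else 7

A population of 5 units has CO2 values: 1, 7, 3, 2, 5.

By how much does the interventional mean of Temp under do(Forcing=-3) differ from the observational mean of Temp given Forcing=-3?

-0.65

Every unit gets Forcing=-3 under the intervention. Temp values become 4, 10, 6, 5, 8; E[Temp|do(Forcing=-3)] = 6.6.
Observing Forcing=-3 restricts to units where Forcing's equation naturally yields -3: CO2 ∈ {7, 3, 2, 5}. In that subpopulation Temp = 10, 6, 5, 8, mean 7.25.
Difference = 6.6 − 7.25 = -0.65.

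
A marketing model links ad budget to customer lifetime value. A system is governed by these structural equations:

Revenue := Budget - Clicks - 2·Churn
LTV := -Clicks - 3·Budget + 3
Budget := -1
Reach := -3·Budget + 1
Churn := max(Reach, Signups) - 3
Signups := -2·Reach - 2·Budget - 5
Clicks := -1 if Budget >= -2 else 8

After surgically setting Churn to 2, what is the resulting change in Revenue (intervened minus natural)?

The intervention breaks the incoming arrows to Churn: Churn := max(Reach, Signups) - 3 no longer applies, and Churn = 2.
Clicks = -1 if Budget >= -2 else 8  [with Budget=-1]  = -1
Revenue = Budget - Clicks - 2·Churn  [with Budget=-1, Clicks=-1, Churn=2]  = -4
Without intervention: Reach = -3·Budget + 1  [with Budget=-1]  = 4; Clicks = -1 if Budget >= -2 else 8  [with Budget=-1]  = -1; Signups = -2·Reach - 2·Budget - 5  [with Reach=4, Budget=-1]  = -11; Churn = max(Reach, Signups) - 3  [with Reach=4, Signups=-11]  = 1; Revenue = Budget - Clicks - 2·Churn  [with Budget=-1, Clicks=-1, Churn=1]  = -2.
Change = -4 − (-2) = -2.

-2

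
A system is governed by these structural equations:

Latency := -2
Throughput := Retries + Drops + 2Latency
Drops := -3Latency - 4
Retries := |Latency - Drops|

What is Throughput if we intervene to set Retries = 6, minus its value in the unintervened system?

2

The intervention breaks the incoming arrows to Retries: Retries := |Latency - Drops| no longer applies, and Retries = 6.
Drops = -3Latency - 4  [with Latency=-2]  = 2
Throughput = Retries + Drops + 2Latency  [with Retries=6, Drops=2, Latency=-2]  = 4
Without intervention: Drops = -3Latency - 4  [with Latency=-2]  = 2; Retries = |Latency - Drops|  [with Latency=-2, Drops=2]  = 4; Throughput = Retries + Drops + 2Latency  [with Retries=4, Drops=2, Latency=-2]  = 2.
Change = 4 − 2 = 2.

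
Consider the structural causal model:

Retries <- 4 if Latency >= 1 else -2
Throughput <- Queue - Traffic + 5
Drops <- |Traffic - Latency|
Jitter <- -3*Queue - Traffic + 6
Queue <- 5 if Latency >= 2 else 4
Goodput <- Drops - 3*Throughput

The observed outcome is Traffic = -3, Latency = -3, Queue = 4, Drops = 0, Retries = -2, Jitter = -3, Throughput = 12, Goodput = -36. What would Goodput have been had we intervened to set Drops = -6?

-42

do(Drops=-6) replaces the equation Drops <- |Traffic - Latency| with the constant Drops = -6.
Queue = 5 if Latency >= 2 else 4  [with Latency=-3]  = 4
Throughput = Queue - Traffic + 5  [with Queue=4, Traffic=-3]  = 12
Goodput = Drops - 3*Throughput  [with Drops=-6, Throughput=12]  = -42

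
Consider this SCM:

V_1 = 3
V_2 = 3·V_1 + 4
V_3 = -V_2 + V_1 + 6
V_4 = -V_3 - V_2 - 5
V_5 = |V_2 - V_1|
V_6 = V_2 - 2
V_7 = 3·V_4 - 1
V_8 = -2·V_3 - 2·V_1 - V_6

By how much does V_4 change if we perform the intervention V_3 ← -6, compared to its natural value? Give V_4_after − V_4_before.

The intervention breaks the incoming arrows to V_3: V_3 = -V_2 + V_1 + 6 no longer applies, and V_3 = -6.
V_2 = 3·V_1 + 4  [with V_1=3]  = 13
V_4 = -V_3 - V_2 - 5  [with V_3=-6, V_2=13]  = -12
Without intervention: V_2 = 3·V_1 + 4  [with V_1=3]  = 13; V_3 = -V_2 + V_1 + 6  [with V_2=13, V_1=3]  = -4; V_4 = -V_3 - V_2 - 5  [with V_3=-4, V_2=13]  = -14.
Change = -12 − (-14) = 2.

2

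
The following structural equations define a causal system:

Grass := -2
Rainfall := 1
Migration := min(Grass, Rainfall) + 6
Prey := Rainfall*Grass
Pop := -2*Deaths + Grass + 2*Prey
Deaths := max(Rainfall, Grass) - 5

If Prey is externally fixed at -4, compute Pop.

The intervention breaks the incoming arrows to Prey: Prey := Rainfall*Grass no longer applies, and Prey = -4.
Deaths = max(Rainfall, Grass) - 5  [with Rainfall=1, Grass=-2]  = -4
Pop = -2*Deaths + Grass + 2*Prey  [with Deaths=-4, Grass=-2, Prey=-4]  = -2

-2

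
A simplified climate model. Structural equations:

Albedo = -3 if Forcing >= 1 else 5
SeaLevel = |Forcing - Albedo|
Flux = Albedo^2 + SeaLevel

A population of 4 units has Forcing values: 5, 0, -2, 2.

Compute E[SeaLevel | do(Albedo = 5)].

3.75

Under do(Albedo=5), Albedo's equation is replaced by Albedo=5 for every unit. Per-unit SeaLevel: 0, 5, 7, 3. Mean = 3.75.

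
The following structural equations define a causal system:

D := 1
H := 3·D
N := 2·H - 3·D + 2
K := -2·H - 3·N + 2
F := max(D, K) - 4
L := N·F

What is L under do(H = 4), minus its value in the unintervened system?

Under do(H=4), the mechanism H := 3·D is discarded; H is fixed at 4.
N = 2·H - 3·D + 2  [with H=4, D=1]  = 7
K = -2·H - 3·N + 2  [with H=4, N=7]  = -27
F = max(D, K) - 4  [with D=1, K=-27]  = -3
L = N·F  [with N=7, F=-3]  = -21
Without intervention: H = 3·D  [with D=1]  = 3; N = 2·H - 3·D + 2  [with H=3, D=1]  = 5; K = -2·H - 3·N + 2  [with H=3, N=5]  = -19; F = max(D, K) - 4  [with D=1, K=-19]  = -3; L = N·F  [with N=5, F=-3]  = -15.
Change = -21 − (-15) = -6.

-6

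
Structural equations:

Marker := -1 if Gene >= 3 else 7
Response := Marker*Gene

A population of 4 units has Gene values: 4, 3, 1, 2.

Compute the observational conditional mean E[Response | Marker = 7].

Observing Marker=7 restricts to units where Marker's equation naturally yields 7: Gene ∈ {1, 2}. In that subpopulation Response = 7, 14, mean 10.5.

10.5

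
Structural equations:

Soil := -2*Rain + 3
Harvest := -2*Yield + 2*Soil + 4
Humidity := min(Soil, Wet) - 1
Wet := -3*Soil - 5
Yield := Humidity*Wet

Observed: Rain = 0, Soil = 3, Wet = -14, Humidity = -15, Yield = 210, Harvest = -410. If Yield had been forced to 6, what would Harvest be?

-2

The intervention breaks the incoming arrows to Yield: Yield := Humidity*Wet no longer applies, and Yield = 6.
Soil = -2*Rain + 3  [with Rain=0]  = 3
Harvest = -2*Yield + 2*Soil + 4  [with Yield=6, Soil=3]  = -2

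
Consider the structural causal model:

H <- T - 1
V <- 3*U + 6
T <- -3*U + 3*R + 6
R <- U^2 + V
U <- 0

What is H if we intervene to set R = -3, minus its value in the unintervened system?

do(R=-3) replaces the equation R <- U^2 + V with the constant R = -3.
T = -3*U + 3*R + 6  [with U=0, R=-3]  = -3
H = T - 1  [with T=-3]  = -4
Without intervention: V = 3*U + 6  [with U=0]  = 6; R = U^2 + V  [with U=0, V=6]  = 6; T = -3*U + 3*R + 6  [with U=0, R=6]  = 24; H = T - 1  [with T=24]  = 23.
Change = -4 − 23 = -27.

-27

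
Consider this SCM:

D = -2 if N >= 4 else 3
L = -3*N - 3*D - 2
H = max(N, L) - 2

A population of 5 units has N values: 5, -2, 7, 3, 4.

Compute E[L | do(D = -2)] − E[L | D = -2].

5.8

The intervention sets D=-2 in all 5 units regardless of N. Recomputing L per unit gives -11, 10, -17, -5, -8; average -6.2.
Conditioning on D=-2 selects the 3 unit(s) with N ∈ {5, 7, 4}. Their L values: -11, -17, -8. Mean = -12.
Difference = -6.2 − (-12) = 5.8.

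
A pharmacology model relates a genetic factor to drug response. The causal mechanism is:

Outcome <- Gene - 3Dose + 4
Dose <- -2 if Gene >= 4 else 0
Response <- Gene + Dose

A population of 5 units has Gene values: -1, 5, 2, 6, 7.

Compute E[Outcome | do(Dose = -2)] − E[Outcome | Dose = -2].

The intervention sets Dose=-2 in all 5 units regardless of Gene. Recomputing Outcome per unit gives 9, 15, 12, 16, 17; average 13.8.
Conditioning on Dose=-2 selects the 3 unit(s) with Gene ∈ {5, 6, 7}. Their Outcome values: 15, 16, 17. Mean = 16.
Difference = 13.8 − 16 = -2.2.

-2.2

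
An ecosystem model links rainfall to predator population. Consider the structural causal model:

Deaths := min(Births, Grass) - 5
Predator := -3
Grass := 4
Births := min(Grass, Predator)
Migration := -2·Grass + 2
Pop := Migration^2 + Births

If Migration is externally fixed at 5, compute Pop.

The intervention breaks the incoming arrows to Migration: Migration := -2·Grass + 2 no longer applies, and Migration = 5.
Births = min(Grass, Predator)  [with Grass=4, Predator=-3]  = -3
Pop = Migration^2 + Births  [with Migration=5, Births=-3]  = 22

22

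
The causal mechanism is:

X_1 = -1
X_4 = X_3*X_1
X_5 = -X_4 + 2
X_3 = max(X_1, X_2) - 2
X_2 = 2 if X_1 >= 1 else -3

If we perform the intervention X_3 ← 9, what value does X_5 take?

do(X_3=9) replaces the equation X_3 = max(X_1, X_2) - 2 with the constant X_3 = 9.
X_4 = X_3*X_1  [with X_3=9, X_1=-1]  = -9
X_5 = -X_4 + 2  [with X_4=-9]  = 11

11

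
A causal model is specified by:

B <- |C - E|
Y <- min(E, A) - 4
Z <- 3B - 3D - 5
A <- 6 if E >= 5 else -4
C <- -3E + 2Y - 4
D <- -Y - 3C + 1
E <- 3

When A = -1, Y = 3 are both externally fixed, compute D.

19

Under do(A = -1, Y = 3), each intervened variable's structural equation is replaced by its fixed value.
C = -3E + 2Y - 4  [with E=3, Y=3]  = -7
D = -Y - 3C + 1  [with Y=3, C=-7]  = 19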